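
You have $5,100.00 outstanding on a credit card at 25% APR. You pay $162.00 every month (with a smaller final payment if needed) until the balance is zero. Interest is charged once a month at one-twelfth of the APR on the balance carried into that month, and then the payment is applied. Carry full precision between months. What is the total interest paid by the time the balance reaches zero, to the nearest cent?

$3,281.24

Monthly rate r = 25%/12 = 2.08333% = 0.0208333.
Payoff takes n = ⌈−ln(1 − rB₀/P)/ln(1+r)⌉ = ⌈51.734⌉ = 52 payments; the last is $119.24.
Total paid = 51·$162.00 + $119.24 = $8,381.24.
Total interest = total paid − principal = $8,381.24 − $5,100.00 = $3,281.24.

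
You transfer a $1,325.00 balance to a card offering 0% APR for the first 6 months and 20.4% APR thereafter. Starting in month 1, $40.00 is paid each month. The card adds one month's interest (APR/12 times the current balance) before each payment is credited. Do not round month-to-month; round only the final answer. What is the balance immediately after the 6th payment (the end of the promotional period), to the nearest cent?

$1,085.00

Promo months 1–6 at r₀ = 0%/12 = 0; months 7+ at r₁ = 20.4%/12 = 0.017.
After month 6 (no interest yet): B = $1,325.00 − 6·$40.00 = $1,085.00.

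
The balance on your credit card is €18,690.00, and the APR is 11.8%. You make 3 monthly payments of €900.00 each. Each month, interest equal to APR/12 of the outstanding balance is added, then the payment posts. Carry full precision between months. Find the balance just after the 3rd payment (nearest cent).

Monthly rate r = 11.8%/12 = 0.983333% = 0.00983333.
Each month: B ← B·(1+r) − €900.00.
Month 1: interest €183.79; balance after payment €17,973.78.
Month 2: interest €176.74; balance after payment €17,250.53.
Month 3: interest €169.63; balance after payment €16,520.16.

€16,520.16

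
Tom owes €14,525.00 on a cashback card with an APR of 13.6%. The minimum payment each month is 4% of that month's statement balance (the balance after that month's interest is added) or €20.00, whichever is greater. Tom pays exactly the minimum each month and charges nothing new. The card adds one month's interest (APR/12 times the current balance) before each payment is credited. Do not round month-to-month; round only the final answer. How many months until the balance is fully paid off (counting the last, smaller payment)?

Monthly rate r = 13.6%/12 = 1.13333% = 0.0113333.
While 4% of the post-interest balance exceeds €20.00, each month B ← (B·(1+r))·(1 − 0.04), i.e. B shrinks by the factor (1+r)·0.96 = 0.97088.
This holds for months 1–115. Entering month 116 the balance is €485.46; 4% of the post-interest balance is now below €20.00, so the flat €20.00 minimum applies from here.
From month 116 a fixed €20.00 at rate r clears €485.46 in 29 more payments. Total: 115 + 29 = 144 months.

144 months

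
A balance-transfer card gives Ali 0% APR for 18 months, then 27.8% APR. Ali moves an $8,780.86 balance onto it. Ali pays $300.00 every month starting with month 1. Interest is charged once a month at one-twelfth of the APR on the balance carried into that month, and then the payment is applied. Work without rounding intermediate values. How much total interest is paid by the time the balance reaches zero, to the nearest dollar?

Promo months 1–18 at r₀ = 0%/12 = 0; months 19+ at r₁ = 27.8%/12 = 0.0231667.
After month 18 (no interest yet): B = $8,780.86 − 18·$300.00 = $3,380.86.
Then at r₁ with $300.00/mo: n₂ = −ln(1 − r₁·B/P)/ln(1+r₁) ≈ 13.21 → 14 more payments.
Total paid = 31·$300.00 + $63.86 = $9,363.86; interest = $9,363.86 − $8,780.86 = $583.00.

$583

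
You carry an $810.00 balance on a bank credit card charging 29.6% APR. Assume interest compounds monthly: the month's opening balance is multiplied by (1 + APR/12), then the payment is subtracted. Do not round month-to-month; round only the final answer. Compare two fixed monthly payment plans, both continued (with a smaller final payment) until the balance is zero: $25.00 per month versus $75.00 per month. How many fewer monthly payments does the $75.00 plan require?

Monthly rate r = 29.6%/12 = 2.46667% = 0.0246667.
At $25.00/mo: n = ⌈−ln(1 − rB₀/P)/ln(1+r)⌉ = 66 payments (last $22.16); total interest = total paid − $810.00 = $837.16.
At $75.00/mo: 13 payments (last $53.69); total interest $143.69.
Payments saved = 66 − 13 = 53.

53 fewer payments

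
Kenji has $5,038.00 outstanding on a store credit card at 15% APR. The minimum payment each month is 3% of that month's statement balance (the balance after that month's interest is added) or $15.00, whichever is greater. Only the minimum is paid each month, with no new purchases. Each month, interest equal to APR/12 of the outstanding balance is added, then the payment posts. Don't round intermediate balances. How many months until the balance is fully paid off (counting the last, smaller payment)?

172 months

Monthly rate r = 15%/12 = 1.25% = 0.0125.
While 3% of the post-interest balance exceeds $15.00, each month B ← (B·(1+r))·(1 − 0.03), i.e. B shrinks by the factor (1+r)·0.97 = 0.98212.
This holds for months 1–129. Entering month 130 the balance is $491.78; 3% of the post-interest balance is now below $15.00, so the flat $15.00 minimum applies from here.
From month 130 a fixed $15.00 at rate r clears $491.78 in 43 more payments. Total: 129 + 43 = 172 months.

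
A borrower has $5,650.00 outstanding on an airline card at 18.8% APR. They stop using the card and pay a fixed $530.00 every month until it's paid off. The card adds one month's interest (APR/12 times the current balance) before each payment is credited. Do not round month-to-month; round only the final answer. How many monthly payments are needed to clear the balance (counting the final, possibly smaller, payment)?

Monthly rate r = 18.8%/12 = 1.56667% = 0.0156667.
Recurrence: B ← B·(1+r) − $530.00.
Month 1: interest $88.52; balance after payment $5,208.52.
Month 2: interest $81.60; balance after payment $4,760.12.
Closed form: n = −ln(1 − rB₀/P)/ln(1+r) = −ln(0.83299)/ln(1.01567) ≈ 11.755, so the balance reaches zero during payment 12.

12 payments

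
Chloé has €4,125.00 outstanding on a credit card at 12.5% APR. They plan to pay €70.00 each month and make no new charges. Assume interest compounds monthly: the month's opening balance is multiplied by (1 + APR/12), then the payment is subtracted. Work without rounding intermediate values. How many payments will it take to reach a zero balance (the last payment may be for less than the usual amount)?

92 months

Monthly rate r = 12.5%/12 = 1.04167% = 0.0104167.
Recurrence: B ← B·(1+r) − €70.00.
Month 1: interest €42.97; balance after payment €4,097.97.
Month 2: interest €42.69; balance after payment €4,070.66.
Closed form: n = −ln(1 − rB₀/P)/ln(1+r) = −ln(0.38616)/ln(1.01042) ≈ 91.819, so the balance reaches zero during payment 92.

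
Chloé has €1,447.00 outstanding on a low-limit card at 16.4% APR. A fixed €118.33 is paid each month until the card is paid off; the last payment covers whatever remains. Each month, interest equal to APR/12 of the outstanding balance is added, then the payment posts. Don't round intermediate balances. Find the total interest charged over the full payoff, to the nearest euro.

Monthly rate r = 16.4%/12 = 1.36667% = 0.0136667.
Payoff takes n = ⌈−ln(1 − rB₀/P)/ln(1+r)⌉ = ⌈13.472⌉ = 14 payments; the last is €56.04.
Total paid = 13·€118.33 + €56.04 = €1,594.33.
Total interest = total paid − principal = €1,594.33 − €1,447.00 = €147.33.

€147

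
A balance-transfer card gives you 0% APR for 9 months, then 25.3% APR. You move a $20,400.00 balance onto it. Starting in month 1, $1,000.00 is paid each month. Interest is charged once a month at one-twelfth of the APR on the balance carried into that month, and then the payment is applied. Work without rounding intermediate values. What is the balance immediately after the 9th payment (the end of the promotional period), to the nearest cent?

$11,400.00

Promo months 1–9 at r₀ = 0%/12 = 0; months 10+ at r₁ = 25.3%/12 = 0.0210833.
After month 9 (no interest yet): B = $20,400.00 − 9·$1,000.00 = $11,400.00.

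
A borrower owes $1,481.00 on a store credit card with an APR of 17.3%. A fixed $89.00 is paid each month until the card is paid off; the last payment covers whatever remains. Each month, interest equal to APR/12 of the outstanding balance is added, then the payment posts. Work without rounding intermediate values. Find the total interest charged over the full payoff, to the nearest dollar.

$225

Monthly rate r = 17.3%/12 = 1.44167% = 0.0144167.
Payoff takes n = ⌈−ln(1 − rB₀/P)/ln(1+r)⌉ = ⌈19.164⌉ = 20 payments; the last is $14.66.
Total paid = 19·$89.00 + $14.66 = $1,705.66.
Total interest = total paid − principal = $1,705.66 − $1,481.00 = $224.66.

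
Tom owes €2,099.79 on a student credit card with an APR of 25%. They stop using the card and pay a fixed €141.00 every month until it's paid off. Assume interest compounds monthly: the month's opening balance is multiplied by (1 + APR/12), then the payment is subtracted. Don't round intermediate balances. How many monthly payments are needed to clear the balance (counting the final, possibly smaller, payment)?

Monthly rate r = 25%/12 = 2.08333% = 0.0208333.
Recurrence: B ← B·(1+r) − €141.00.
Month 1: interest €43.75; balance after payment €2,002.54.
Month 2: interest €41.72; balance after payment €1,903.26.
Closed form: n = −ln(1 − rB₀/P)/ln(1+r) = −ln(0.68975)/ln(1.02083) ≈ 18.014, so the balance reaches zero during payment 19.

19 months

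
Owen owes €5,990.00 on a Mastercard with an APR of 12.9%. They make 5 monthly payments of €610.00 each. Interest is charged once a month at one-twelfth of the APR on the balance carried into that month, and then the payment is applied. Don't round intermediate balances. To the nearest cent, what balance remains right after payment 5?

€3,202.68

Monthly rate r = 12.9%/12 = 1.075% = 0.01075.
Each month: B ← B·(1+r) − €610.00.
Month 1: interest €64.39; balance after payment €5,444.39.
Month 2: interest €58.53; balance after payment €4,892.92.
Month 3: interest €52.60; balance after payment €4,335.52.
Month 4: interest €46.61; balance after payment €3,772.13.
Month 5: interest €40.55; balance after payment €3,202.68.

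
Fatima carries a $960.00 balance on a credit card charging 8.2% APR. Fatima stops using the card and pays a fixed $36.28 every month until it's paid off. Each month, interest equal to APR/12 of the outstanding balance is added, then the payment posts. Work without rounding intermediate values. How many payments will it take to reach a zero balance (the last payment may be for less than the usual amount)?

Monthly rate r = 8.2%/12 = 0.683333% = 0.00683333.
Recurrence: B ← B·(1+r) − $36.28.
Month 1: interest $6.56; balance after payment $930.28.
Month 2: interest $6.36; balance after payment $900.36.
Closed form: n = −ln(1 − rB₀/P)/ln(1+r) = −ln(0.81918)/ln(1.00683) ≈ 29.287, so the balance reaches zero during payment 30.

30 months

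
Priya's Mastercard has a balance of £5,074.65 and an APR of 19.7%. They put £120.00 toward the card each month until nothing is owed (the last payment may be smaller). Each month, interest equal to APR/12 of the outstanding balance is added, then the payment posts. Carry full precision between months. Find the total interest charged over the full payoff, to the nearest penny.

Monthly rate r = 19.7%/12 = 1.64167% = 0.0164167.
Payoff takes n = ⌈−ln(1 − rB₀/P)/ln(1+r)⌉ = ⌈72.771⌉ = 73 payments; the last is £92.68.
Total paid = 72·£120.00 + £92.68 = £8,732.68.
Total interest = total paid − principal = £8,732.68 − £5,074.65 = £3,658.03.

£3,658.03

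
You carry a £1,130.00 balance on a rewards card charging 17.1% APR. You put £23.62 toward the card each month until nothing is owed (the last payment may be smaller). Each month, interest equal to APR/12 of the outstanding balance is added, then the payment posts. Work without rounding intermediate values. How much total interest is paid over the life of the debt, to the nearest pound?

£781

Monthly rate r = 17.1%/12 = 1.425% = 0.01425.
Payoff takes n = ⌈−ln(1 − rB₀/P)/ln(1+r)⌉ = ⌈80.912⌉ = 81 payments; the last is £21.56.
Total paid = 80·£23.62 + £21.56 = £1,911.16.
Total interest = total paid − principal = £1,911.16 − £1,130.00 = £781.16.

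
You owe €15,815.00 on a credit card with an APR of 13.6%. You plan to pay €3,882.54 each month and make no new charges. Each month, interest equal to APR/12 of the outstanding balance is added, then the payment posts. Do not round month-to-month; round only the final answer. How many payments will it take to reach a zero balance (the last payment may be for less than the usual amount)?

5 payments

Monthly rate r = 13.6%/12 = 1.13333% = 0.0113333.
Recurrence: B ← B·(1+r) − €3,882.54.
Month 1: interest €179.24; balance after payment €12,111.70.
Month 2: interest €137.27; balance after payment €8,366.42.
Month 3: interest €94.82; balance after payment €4,578.70.
Month 4: interest €51.89; balance after payment €748.05.
Month 5: interest €8.48; balance after payment €0.00.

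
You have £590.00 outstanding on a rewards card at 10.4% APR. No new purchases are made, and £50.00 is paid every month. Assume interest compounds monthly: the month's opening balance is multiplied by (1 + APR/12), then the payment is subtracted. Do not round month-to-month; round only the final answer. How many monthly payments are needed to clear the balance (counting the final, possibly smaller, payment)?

Monthly rate r = 10.4%/12 = 0.866667% = 0.00866667.
Recurrence: B ← B·(1+r) − £50.00.
Month 1: interest £5.11; balance after payment £545.11.
Month 2: interest £4.72; balance after payment £499.84.
Closed form: n = −ln(1 − rB₀/P)/ln(1+r) = −ln(0.89773)/ln(1.00867) ≈ 12.502, so the balance reaches zero during payment 13.

13 payments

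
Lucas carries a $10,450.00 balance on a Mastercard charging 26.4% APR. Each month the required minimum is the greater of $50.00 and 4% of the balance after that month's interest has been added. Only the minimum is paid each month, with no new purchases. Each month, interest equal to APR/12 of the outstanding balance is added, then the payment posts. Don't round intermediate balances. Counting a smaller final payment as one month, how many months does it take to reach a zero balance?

Monthly rate r = 26.4%/12 = 2.2% = 0.022.
While 4% of the post-interest balance exceeds $50.00, each month B ← (B·(1+r))·(1 − 0.04), i.e. B shrinks by the factor (1+r)·0.96 = 0.98112.
This holds for months 1–113. Entering month 114 the balance is $1,212.60; 4% of the post-interest balance is now below $50.00, so the flat $50.00 minimum applies from here.
From month 114 a fixed $50.00 at rate r clears $1,212.60 in 36 more payments. Total: 113 + 36 = 149 months.

149 months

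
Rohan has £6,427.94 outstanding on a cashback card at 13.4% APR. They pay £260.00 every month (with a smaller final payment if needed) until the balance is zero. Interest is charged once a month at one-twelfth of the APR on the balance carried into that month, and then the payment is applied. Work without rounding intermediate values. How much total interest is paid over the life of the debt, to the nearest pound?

Monthly rate r = 13.4%/12 = 1.11667% = 0.0111667.
Payoff takes n = ⌈−ln(1 − rB₀/P)/ln(1+r)⌉ = ⌈29.092⌉ = 30 payments; the last is £24.11.
Total paid = 29·£260.00 + £24.11 = £7,564.11.
Total interest = total paid − principal = £7,564.11 − £6,427.94 = £1,136.17.

£1,136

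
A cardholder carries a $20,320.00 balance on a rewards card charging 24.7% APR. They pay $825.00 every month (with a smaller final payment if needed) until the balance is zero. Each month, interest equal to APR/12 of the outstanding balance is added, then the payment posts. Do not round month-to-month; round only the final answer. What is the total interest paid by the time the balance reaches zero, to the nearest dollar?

$8,317

Monthly rate r = 24.7%/12 = 2.05833% = 0.0205833.
Payoff takes n = ⌈−ln(1 − rB₀/P)/ln(1+r)⌉ = ⌈34.710⌉ = 35 payments; the last is $587.43.
Total paid = 34·$825.00 + $587.43 = $28,637.43.
Total interest = total paid − principal = $28,637.43 − $20,320.00 = $8,317.43.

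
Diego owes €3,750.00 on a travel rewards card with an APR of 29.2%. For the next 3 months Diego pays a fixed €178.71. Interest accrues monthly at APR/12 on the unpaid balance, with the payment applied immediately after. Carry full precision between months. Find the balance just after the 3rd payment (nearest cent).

Monthly rate r = 29.2%/12 = 2.43333% = 0.0243333.
Each month: B ← B·(1+r) − €178.71.
Month 1: interest €91.25; balance after payment €3,662.54.
Month 2: interest €89.12; balance after payment €3,572.95.
Month 3: interest €86.94; balance after payment €3,481.18.

€3,481.18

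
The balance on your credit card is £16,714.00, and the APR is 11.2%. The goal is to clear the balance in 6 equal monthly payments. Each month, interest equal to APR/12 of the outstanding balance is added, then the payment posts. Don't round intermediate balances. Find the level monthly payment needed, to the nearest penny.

£2,877.37

Monthly rate r = 11.2%/12 = 0.933333% = 0.00933333.
Level-payment amortization: P = B₀·r / (1 − (1+r)^(−n)) = 16714.00·0.00933333 / (1 − 1.00933^(−6)).
Denominator 1 − (1+r)^(−6) = 0.0542152582.
P = 155.997 / 0.0542152582 ≈ 2877.37.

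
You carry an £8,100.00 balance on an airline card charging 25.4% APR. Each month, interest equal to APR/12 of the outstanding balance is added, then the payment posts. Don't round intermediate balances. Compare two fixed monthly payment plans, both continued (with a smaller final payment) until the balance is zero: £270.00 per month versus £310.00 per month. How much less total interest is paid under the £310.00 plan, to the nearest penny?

£1,072.07

Monthly rate r = 25.4%/12 = 2.11667% = 0.0211667.
At £270.00/mo: n = ⌈−ln(1 − rB₀/P)/ln(1+r)⌉ = 49 payments (last £32.02); total interest = total paid − £8,100.00 = £4,892.02.
At £310.00/mo: 39 payments (last £139.95); total interest £3,819.95.
Interest saved = £4,892.02 − £3,819.95 = £1,072.07.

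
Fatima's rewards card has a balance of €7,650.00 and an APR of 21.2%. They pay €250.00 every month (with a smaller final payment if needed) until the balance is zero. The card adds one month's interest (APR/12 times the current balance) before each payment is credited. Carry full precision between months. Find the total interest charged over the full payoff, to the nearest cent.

Monthly rate r = 21.2%/12 = 1.76667% = 0.0176667.
Payoff takes n = ⌈−ln(1 − rB₀/P)/ln(1+r)⌉ = ⌈44.416⌉ = 45 payments; the last is €104.56.
Total paid = 44·€250.00 + €104.56 = €11,104.56.
Total interest = total paid − principal = €11,104.56 − €7,650.00 = €3,454.56.

€3,454.56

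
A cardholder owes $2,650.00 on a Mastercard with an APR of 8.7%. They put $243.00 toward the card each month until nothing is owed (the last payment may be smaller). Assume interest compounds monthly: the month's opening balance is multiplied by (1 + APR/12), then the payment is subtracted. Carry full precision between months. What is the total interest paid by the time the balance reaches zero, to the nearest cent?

$120.84

Monthly rate r = 8.7%/12 = 0.725% = 0.00725.
Payoff takes n = ⌈−ln(1 − rB₀/P)/ln(1+r)⌉ = ⌈11.402⌉ = 12 payments; the last is $97.84.
Total paid = 11·$243.00 + $97.84 = $2,770.84.
Total interest = total paid − principal = $2,770.84 − $2,650.00 = $120.84.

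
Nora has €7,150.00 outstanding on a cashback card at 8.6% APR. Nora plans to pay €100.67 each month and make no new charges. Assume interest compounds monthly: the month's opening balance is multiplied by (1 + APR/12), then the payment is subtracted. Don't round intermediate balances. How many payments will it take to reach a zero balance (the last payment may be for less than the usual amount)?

Monthly rate r = 8.6%/12 = 0.716667% = 0.00716667.
Recurrence: B ← B·(1+r) − €100.67.
Month 1: interest €51.24; balance after payment €7,100.57.
Month 2: interest €50.89; balance after payment €7,050.79.
Closed form: n = −ln(1 − rB₀/P)/ln(1+r) = −ln(0.49099)/ln(1.00717) ≈ 99.610, so the balance reaches zero during payment 100.

100 payments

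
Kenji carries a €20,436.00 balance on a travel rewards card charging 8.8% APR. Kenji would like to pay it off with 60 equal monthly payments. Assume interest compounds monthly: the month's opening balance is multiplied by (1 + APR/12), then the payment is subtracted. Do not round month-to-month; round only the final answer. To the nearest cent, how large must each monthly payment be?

Monthly rate r = 8.8%/12 = 0.733333% = 0.00733333.
Level-payment amortization: P = B₀·r / (1 − (1+r)^(−n)) = 20436.00·0.00733333 / (1 − 1.00733^(−60)).
Denominator 1 − (1+r)^(−60) = 0.354928755.
P = 149.864 / 0.354928755 ≈ 422.24.

€422.24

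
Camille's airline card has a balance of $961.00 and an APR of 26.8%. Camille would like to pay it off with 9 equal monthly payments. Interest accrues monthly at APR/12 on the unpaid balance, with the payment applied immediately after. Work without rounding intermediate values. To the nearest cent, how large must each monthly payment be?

Monthly rate r = 26.8%/12 = 2.23333% = 0.0223333.
Level-payment amortization: P = B₀·r / (1 − (1+r)^(−n)) = 961.00·0.0223333 / (1 − 1.02233^(−9)).
Denominator 1 − (1+r)^(−9) = 0.180276645.
P = 21.4623 / 0.180276645 ≈ 119.05.

$119.05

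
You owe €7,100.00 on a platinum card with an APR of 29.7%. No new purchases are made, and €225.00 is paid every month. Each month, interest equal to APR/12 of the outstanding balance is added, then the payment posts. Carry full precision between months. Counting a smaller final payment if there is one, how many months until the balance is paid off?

63 months

Monthly rate r = 29.7%/12 = 2.475% = 0.02475.
Recurrence: B ← B·(1+r) − €225.00.
Month 1: interest €175.72; balance after payment €7,050.73.
Month 2: interest €174.51; balance after payment €7,000.23.
Closed form: n = −ln(1 − rB₀/P)/ln(1+r) = −ln(0.219)/ln(1.02475) ≈ 62.117, so the balance reaches zero during payment 63.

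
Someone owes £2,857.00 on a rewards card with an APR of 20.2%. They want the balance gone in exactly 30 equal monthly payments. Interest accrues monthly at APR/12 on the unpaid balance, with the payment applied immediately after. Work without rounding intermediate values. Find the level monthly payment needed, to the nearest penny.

£122.08

Monthly rate r = 20.2%/12 = 1.68333% = 0.0168333.
Level-payment amortization: P = B₀·r / (1 − (1+r)^(−n)) = 2857.00·0.0168333 / (1 − 1.01683^(−30)).
Denominator 1 − (1+r)^(−30) = 0.393952364.
P = 48.0928 / 0.393952364 ≈ 122.08.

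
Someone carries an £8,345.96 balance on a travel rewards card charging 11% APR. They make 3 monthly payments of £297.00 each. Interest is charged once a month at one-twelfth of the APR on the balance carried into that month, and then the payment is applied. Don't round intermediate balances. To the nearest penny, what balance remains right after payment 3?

Monthly rate r = 11%/12 = 0.916667% = 0.00916667.
Each month: B ← B·(1+r) − £297.00.
Month 1: interest £76.50; balance after payment £8,125.46.
Month 2: interest £74.48; balance after payment £7,902.95.
Month 3: interest £72.44; balance after payment £7,678.39.

£7,678.39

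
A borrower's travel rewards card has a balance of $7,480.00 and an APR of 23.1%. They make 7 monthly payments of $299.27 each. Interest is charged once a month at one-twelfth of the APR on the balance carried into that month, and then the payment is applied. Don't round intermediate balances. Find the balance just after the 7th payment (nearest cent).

$6,328.21

Monthly rate r = 23.1%/12 = 1.925% = 0.01925.
Each month: B ← B·(1+r) − $299.27.
Month 1: interest $143.99; balance after payment $7,324.72.
Month 2: interest $141.00; balance after payment $7,166.45.
Month 3: interest $137.95; balance after payment $7,005.14.
Month 4: interest $134.85; balance after payment $6,840.71.
Month 5: interest $131.68; balance after payment $6,673.13.
Month 6: interest $128.46; balance after payment $6,502.32.
Month 7: interest $125.17; balance after payment $6,328.21.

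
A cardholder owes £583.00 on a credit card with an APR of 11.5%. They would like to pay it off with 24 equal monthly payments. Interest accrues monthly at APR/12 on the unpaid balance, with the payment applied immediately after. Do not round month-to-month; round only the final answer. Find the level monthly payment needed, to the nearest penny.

£27.31

Monthly rate r = 11.5%/12 = 0.958333% = 0.00958333.
Level-payment amortization: P = B₀·r / (1 − (1+r)^(−n)) = 583.00·0.00958333 / (1 − 1.00958^(−24)).
Denominator 1 − (1+r)^(−24) = 0.204595833.
P = 5.58708 / 0.204595833 ≈ 27.31.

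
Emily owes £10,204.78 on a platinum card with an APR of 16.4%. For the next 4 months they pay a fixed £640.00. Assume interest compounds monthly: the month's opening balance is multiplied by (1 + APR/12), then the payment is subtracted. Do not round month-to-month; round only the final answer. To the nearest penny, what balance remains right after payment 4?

Monthly rate r = 16.4%/12 = 1.36667% = 0.0136667.
Each month: B ← B·(1+r) − £640.00.
Month 1: interest £139.47; balance after payment £9,704.25.
Month 2: interest £132.62; balance after payment £9,196.87.
Month 3: interest £125.69; balance after payment £8,682.56.
Month 4: interest £118.66; balance after payment £8,161.22.

£8,161.22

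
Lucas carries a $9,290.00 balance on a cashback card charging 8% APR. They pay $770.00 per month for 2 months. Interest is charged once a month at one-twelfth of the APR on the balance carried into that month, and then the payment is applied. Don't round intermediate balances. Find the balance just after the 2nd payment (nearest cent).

Monthly rate r = 8%/12 = 0.666667% = 0.00666667.
Each month: B ← B·(1+r) − $770.00.
Month 1: interest $61.93; balance after payment $8,581.93.
Month 2: interest $57.21; balance after payment $7,869.15.

$7,869.15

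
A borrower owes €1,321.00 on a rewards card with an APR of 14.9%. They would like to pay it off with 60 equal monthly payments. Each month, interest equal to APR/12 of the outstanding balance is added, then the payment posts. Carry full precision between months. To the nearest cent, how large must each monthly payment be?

Monthly rate r = 14.9%/12 = 1.24167% = 0.0124167.
Level-payment amortization: P = B₀·r / (1 − (1+r)^(−n)) = 1321.00·0.0124167 / (1 − 1.01242^(−60)).
Denominator 1 − (1+r)^(−60) = 0.523082961.
P = 16.4024 / 0.523082961 ≈ 31.36.

€31.36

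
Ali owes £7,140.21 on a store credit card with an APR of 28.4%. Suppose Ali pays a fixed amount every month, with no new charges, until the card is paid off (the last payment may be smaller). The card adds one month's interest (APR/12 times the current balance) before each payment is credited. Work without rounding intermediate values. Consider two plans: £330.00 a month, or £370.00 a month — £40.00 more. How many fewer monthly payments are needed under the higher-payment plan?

Monthly rate r = 28.4%/12 = 2.36667% = 0.0236667.
At £330.00/mo: n = ⌈−ln(1 − rB₀/P)/ln(1+r)⌉ = 31 payments (last £224.68); total interest = total paid − £7,140.21 = £2,984.47.
At £370.00/mo: 27 payments (last £31.31); total interest £2,511.10.
Payments saved = 31 − 27 = 4.

4 fewer payments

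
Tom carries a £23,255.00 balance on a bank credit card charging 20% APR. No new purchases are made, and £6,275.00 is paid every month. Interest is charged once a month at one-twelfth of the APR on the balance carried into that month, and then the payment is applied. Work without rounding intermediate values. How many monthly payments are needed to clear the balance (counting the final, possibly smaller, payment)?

4 months

Monthly rate r = 20%/12 = 1.66667% = 0.0166667.
Recurrence: B ← B·(1+r) − £6,275.00.
Month 1: interest £387.58; balance after payment £17,367.58.
Month 2: interest £289.46; balance after payment £11,382.04.
Month 3: interest £189.70; balance after payment £5,296.74.
Month 4: interest £88.28; balance after payment £0.00.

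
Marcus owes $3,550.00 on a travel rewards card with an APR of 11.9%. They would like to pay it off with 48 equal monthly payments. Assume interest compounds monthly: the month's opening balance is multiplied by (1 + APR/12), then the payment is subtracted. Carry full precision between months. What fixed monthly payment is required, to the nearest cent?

Monthly rate r = 11.9%/12 = 0.991667% = 0.00991667.
Level-payment amortization: P = B₀·r / (1 − (1+r)^(−n)) = 3550.00·0.00991667 / (1 − 1.00992^(−48)).
Denominator 1 − (1+r)^(−48) = 0.377278146.
P = 35.2042 / 0.377278146 ≈ 93.31.

$93.31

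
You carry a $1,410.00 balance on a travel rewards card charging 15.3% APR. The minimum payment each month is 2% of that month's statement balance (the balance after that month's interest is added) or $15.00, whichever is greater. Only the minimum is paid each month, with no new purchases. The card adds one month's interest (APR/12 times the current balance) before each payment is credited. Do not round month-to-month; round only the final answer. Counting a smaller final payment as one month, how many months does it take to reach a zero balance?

Monthly rate r = 15.3%/12 = 1.275% = 0.01275.
While 2% of the post-interest balance exceeds $15.00, each month B ← (B·(1+r))·(1 − 0.02), i.e. B shrinks by the factor (1+r)·0.98 = 0.9925.
This holds for months 1–86. Entering month 87 the balance is $737.66; 2% of the post-interest balance is now below $15.00, so the flat $15.00 minimum applies from here.
From month 87 a fixed $15.00 at rate r clears $737.66 in 78 more payments. Total: 86 + 78 = 164 months.

164 months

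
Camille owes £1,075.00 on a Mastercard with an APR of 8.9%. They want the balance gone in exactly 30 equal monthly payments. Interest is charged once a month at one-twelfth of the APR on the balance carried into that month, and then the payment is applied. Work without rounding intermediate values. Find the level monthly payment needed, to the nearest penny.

Monthly rate r = 8.9%/12 = 0.741667% = 0.00741667.
Level-payment amortization: P = B₀·r / (1 − (1+r)^(−n)) = 1075.00·0.00741667 / (1 − 1.00742^(−30)).
Denominator 1 − (1+r)^(−30) = 0.198827463.
P = 7.97292 / 0.198827463 ≈ 40.10.

£40.10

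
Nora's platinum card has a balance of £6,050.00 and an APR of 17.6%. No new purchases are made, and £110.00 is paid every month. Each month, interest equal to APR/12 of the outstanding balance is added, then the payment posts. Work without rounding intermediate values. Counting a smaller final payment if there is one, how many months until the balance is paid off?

Monthly rate r = 17.6%/12 = 1.46667% = 0.0146667.
Recurrence: B ← B·(1+r) − £110.00.
Month 1: interest £88.73; balance after payment £6,028.73.
Month 2: interest £88.42; balance after payment £6,007.15.
Closed form: n = −ln(1 − rB₀/P)/ln(1+r) = −ln(0.19333)/ln(1.01467) ≈ 112.866, so the balance reaches zero during payment 113.

113 payments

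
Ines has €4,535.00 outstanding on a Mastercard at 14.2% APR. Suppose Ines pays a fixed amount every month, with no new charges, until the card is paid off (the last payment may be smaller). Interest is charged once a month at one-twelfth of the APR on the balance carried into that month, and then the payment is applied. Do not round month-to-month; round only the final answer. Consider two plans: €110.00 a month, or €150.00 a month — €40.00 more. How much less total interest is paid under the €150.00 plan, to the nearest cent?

€610.82

Monthly rate r = 14.2%/12 = 1.18333% = 0.0118333.
At €110.00/mo: n = ⌈−ln(1 − rB₀/P)/ln(1+r)⌉ = 57 payments (last €97.06); total interest = total paid − €4,535.00 = €1,722.06.
At €150.00/mo: 38 payments (last €96.24); total interest €1,111.24.
Interest saved = €1,722.06 − €1,111.24 = €610.82.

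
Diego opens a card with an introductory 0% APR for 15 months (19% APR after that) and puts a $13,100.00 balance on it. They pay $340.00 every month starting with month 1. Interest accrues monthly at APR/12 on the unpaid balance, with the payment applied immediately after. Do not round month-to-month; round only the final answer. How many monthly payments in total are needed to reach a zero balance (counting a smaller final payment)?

Promo months 1–15 at r₀ = 0%/12 = 0; months 16+ at r₁ = 19%/12 = 0.0158333.
After month 15 (no interest yet): B = $13,100.00 − 15·$340.00 = $8,000.00.
Then at r₁ with $340.00/mo: n₂ = −ln(1 − r₁·B/P)/ln(1+r₁) ≈ 29.67 → 30 more payments.

45 months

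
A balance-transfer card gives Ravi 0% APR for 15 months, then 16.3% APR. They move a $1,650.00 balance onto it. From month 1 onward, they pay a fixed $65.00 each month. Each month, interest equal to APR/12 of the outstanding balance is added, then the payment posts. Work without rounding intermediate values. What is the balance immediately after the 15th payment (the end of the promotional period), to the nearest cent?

Promo months 1–15 at r₀ = 0%/12 = 0; months 16+ at r₁ = 16.3%/12 = 0.0135833.
After month 15 (no interest yet): B = $1,650.00 − 15·$65.00 = $675.00.

$675.00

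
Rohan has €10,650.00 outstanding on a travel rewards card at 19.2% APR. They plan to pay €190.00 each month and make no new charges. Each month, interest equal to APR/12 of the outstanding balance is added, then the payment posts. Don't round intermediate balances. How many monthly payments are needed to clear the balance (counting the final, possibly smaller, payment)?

144 months

Monthly rate r = 19.2%/12 = 1.6% = 0.016.
Recurrence: B ← B·(1+r) − €190.00.
Month 1: interest €170.40; balance after payment €10,630.40.
Month 2: interest €170.09; balance after payment €10,610.49.
Closed form: n = −ln(1 − rB₀/P)/ln(1+r) = −ln(0.10316)/ln(1.016) ≈ 143.101, so the balance reaches zero during payment 144.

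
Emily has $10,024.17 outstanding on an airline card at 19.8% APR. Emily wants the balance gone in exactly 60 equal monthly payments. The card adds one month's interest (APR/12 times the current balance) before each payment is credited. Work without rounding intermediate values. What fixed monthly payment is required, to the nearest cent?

$264.46

Monthly rate r = 19.8%/12 = 1.65% = 0.0165.
Level-payment amortization: P = B₀·r / (1 − (1+r)^(−n)) = 10024.17·0.0165 / (1 − 1.0165^(−60)).
Denominator 1 − (1+r)^(−60) = 0.625409274.
P = 165.399 / 0.625409274 ≈ 264.46.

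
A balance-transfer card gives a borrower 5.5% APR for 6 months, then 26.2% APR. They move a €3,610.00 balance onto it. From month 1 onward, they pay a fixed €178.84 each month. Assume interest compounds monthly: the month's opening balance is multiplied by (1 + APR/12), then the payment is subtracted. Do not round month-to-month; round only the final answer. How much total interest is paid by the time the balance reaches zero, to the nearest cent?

€662.32

Promo months 1–6 at r₀ = 5.5%/12 = 0.00458333; months 7+ at r₁ = 26.2%/12 = 0.0218333.
After month 6: iterate B ← B·(1+r₀) − €178.84 for 6 months → €2,625.01.
Then at r₁ with €178.84/mo: n₂ = −ln(1 − r₁·B/P)/ln(1+r₁) ≈ 17.89 → 18 more payments.
Total paid = 23·€178.84 + €159.00 = €4,272.32; interest = €4,272.32 − €3,610.00 = €662.32.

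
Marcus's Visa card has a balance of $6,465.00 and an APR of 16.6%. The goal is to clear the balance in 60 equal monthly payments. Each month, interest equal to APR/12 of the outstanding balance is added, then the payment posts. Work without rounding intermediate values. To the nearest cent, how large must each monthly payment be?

Monthly rate r = 16.6%/12 = 1.38333% = 0.0138333.
Level-payment amortization: P = B₀·r / (1 − (1+r)^(−n)) = 6465.00·0.0138333 / (1 − 1.01383^(−60)).
Denominator 1 − (1+r)^(−60) = 0.561463208.
P = 89.4325 / 0.561463208 ≈ 159.28.

$159.28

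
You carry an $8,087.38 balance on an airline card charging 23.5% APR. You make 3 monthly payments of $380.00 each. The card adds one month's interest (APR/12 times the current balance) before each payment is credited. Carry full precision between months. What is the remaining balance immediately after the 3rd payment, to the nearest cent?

Monthly rate r = 23.5%/12 = 1.95833% = 0.0195833.
Each month: B ← B·(1+r) − $380.00.
Month 1: interest $158.38; balance after payment $7,865.76.
Month 2: interest $154.04; balance after payment $7,639.80.
Month 3: interest $149.61; balance after payment $7,409.41.

$7,409.41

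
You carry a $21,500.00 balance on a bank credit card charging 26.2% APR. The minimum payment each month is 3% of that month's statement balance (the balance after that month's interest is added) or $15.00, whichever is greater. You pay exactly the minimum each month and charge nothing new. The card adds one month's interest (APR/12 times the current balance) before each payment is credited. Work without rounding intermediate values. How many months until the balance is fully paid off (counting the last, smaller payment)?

Monthly rate r = 26.2%/12 = 2.18333% = 0.0218333.
While 3% of the post-interest balance exceeds $15.00, each month B ← (B·(1+r))·(1 − 0.03), i.e. B shrinks by the factor (1+r)·0.97 = 0.99118.
This holds for months 1–427. Entering month 428 the balance is $488.94; 3% of the post-interest balance is now below $15.00, so the flat $15.00 minimum applies from here.
From month 428 a fixed $15.00 at rate r clears $488.94 in 58 more payments. Total: 427 + 58 = 485 months.

485 months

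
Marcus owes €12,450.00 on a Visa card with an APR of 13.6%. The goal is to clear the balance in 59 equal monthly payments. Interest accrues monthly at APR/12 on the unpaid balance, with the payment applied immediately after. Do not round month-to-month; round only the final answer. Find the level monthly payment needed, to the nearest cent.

Monthly rate r = 13.6%/12 = 1.13333% = 0.0113333.
Level-payment amortization: P = B₀·r / (1 − (1+r)^(−n)) = 12450.00·0.0113333 / (1 − 1.01133^(−59)).
Denominator 1 − (1+r)^(−59) = 0.485678099.
P = 141.1 / 0.485678099 ≈ 290.52.

€290.52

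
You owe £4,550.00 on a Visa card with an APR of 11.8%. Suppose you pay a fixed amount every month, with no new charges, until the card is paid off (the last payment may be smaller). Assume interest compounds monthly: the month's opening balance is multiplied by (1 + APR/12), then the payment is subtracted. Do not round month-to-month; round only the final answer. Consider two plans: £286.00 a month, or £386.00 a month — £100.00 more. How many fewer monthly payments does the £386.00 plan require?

5 fewer payments

Monthly rate r = 11.8%/12 = 0.983333% = 0.00983333.
At £286.00/mo: n = ⌈−ln(1 − rB₀/P)/ln(1+r)⌉ = 18 payments (last £110.62); total interest = total paid − £4,550.00 = £422.62.
At £386.00/mo: 13 payments (last £228.22); total interest £310.22.
Payments saved = 18 − 13 = 5.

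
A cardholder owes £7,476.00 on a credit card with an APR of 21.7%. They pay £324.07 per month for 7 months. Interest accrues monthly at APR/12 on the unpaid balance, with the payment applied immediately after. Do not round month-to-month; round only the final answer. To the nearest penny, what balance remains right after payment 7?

Monthly rate r = 21.7%/12 = 1.80833% = 0.0180833.
Each month: B ← B·(1+r) − £324.07.
Month 1: interest £135.19; balance after payment £7,287.12.
Month 2: interest £131.78; balance after payment £7,094.83.
Month 3: interest £128.30; balance after payment £6,899.05.
Month 4: interest £124.76; balance after payment £6,699.74.
Month 5: interest £121.15; balance after payment £6,496.83.
Month 6: interest £117.48; balance after payment £6,290.24.
Month 7: interest £113.75; balance after payment £6,079.92.

£6,079.92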